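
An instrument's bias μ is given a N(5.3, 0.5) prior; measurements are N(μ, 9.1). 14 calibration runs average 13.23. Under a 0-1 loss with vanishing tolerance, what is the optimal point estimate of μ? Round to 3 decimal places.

8.748

Posterior for μ is Normal. Precision-weighted mean: (1/0.5·5.3 + 14/9.1·13.23) / (1/0.5 + 14/9.1) = 8.748.
A Normal posterior is symmetric, so mode = mean.
This is the posterior mode — the MAP estimate.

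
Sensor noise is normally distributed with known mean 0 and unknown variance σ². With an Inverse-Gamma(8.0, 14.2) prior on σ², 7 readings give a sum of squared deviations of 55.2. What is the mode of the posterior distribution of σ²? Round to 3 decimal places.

3.344

Posterior: Inverse-Gamma(shape = 8.0+7/2 = 11.5, scale = 14.2+55.2/2 = 41.8).
Mode = β/(α+1) = 41.8/12.5 = 3.344.
Mean = β/(α−1) = 41.8/10.5 = 3.981.
This is the posterior mode — the MAP estimate.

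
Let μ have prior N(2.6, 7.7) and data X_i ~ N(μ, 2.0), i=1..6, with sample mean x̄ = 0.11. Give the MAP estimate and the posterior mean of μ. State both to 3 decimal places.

MAP = 0.213, posterior mean = 0.213

Posterior for μ is Normal. Precision-weighted mean: (1/7.7·2.6 + 6/2.0·0.11) / (1/7.7 + 6/2.0) = 0.213.
A Normal posterior is symmetric, so mode = mean.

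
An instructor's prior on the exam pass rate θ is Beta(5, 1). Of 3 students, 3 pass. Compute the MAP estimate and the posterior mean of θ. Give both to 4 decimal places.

Posterior: Beta(5+3, 1+0) = Beta(8, 1).
Since β = 1 ≤ 1 and α > 1, the Beta density is monotone increasing on [0,1]; the mode is at 1.
Mean = 8/(8+1) = 0.8889.
The mean is pulled below the mode by the posterior's left skew.

θ_MAP = 1.0000, E[θ|data] = 0.8889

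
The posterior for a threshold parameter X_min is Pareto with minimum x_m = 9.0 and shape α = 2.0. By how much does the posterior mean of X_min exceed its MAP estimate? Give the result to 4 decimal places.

The Pareto density is strictly decreasing on [x_m, ∞), so the mode is x_m = 9.0000.
Mean = α·x_m/(α−1) = 2.0·9.0/1.0 = 18.0000.
Difference = 18.0000 − 9.0000 = 9.0000.

9.0000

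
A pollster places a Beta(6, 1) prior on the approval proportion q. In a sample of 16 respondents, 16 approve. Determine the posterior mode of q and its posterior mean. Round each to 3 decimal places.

Posterior: Beta(6+16, 1+0) = Beta(22, 1).
Since β = 1 ≤ 1 and α > 1, the Beta density is monotone increasing on [0,1]; the mode is at 1.
Mean = 22/(22+1) = 0.957.

MAP = 1.000, posterior mean = 0.957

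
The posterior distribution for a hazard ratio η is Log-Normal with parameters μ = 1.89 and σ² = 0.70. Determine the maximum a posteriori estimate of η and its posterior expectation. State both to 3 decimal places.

MAP = 3.287, posterior mean = 9.393

Mode = exp(μ − σ²) = exp(1.19) = 3.287.
Mean = exp(μ + σ²/2) = exp(2.240) = 9.393.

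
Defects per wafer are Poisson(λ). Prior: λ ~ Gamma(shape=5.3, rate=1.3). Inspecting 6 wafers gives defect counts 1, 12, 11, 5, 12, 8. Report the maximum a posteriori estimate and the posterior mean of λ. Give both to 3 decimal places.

maximum a posteriori estimate = 7.301, posterior mean = 7.438

Σ counts = 49. Posterior: Gamma(shape = 5.3+49 = 54.3, rate = 1.3+6 = 7.3).
Mode = (α−1)/β = 53.3/7.3 = 7.301.
Mean = α/β = 54.3/7.3 = 7.438.
Mean > mode: the posterior has a right tail.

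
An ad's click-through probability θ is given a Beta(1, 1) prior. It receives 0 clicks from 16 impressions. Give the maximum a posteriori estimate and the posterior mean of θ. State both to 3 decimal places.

MAP = 0.000; posterior mean = 0.056

Posterior: Beta(1+0, 1+16) = Beta(1, 17).
Since α = 1 ≤ 1 and β > 1, the Beta density is monotone decreasing on [0,1]; the mode is at 0.
Mean = 1/(1+17) = 0.056.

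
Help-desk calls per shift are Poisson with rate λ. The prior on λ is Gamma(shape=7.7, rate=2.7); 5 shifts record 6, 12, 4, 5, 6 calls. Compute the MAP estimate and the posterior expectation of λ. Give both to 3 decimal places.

Σ counts = 33. Posterior: Gamma(shape = 7.7+33 = 40.7, rate = 2.7+5 = 7.7).
Mode = (α−1)/β = 39.7/7.7 = 5.156.
Mean = α/β = 40.7/7.7 = 5.286.
Mean > mode: the posterior has a right tail.

MAP: 5.156. Posterior mean: 5.286.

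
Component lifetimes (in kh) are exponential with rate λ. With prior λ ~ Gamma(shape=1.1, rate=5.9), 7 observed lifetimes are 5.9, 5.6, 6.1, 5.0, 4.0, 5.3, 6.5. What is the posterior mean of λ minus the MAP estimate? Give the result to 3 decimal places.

Σ times = 38.4. Posterior: Gamma(shape = 1.1+7 = 8.1, rate = 5.9+38.4 = 44.3).
Mode = (α−1)/β = 7.1/44.3 = 0.160.
Mean = α/β = 8.1/44.3 = 0.183.
Difference = 0.183 − 0.160 = 0.023.
The posterior is right-skewed, so the mean exceeds the mode.

0.023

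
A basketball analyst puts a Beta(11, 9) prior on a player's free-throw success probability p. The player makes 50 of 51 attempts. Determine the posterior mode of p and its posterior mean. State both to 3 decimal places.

Posterior: Beta(11+50, 9+1) = Beta(61, 10).
Mode = (61−1)/(61+10−2) = 60/69 = 0.870.
Mean = 61/(61+10) = 61/71 = 0.859.

MAP = 0.870; posterior mean = 0.859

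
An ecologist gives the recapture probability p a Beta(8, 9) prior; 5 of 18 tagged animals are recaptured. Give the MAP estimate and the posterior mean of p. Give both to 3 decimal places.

Posterior: Beta(8+5, 9+13) = Beta(13, 22).
Mode = (13−1)/(13+22−2) = 12/33 = 0.364.
Mean = 13/(13+22) = 13/35 = 0.371.

p_MAP = 0.364, E[p|data] = 0.371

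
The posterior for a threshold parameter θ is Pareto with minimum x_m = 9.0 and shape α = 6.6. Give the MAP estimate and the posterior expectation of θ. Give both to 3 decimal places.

The Pareto density is strictly decreasing on [x_m, ∞), so the mode is x_m = 9.000.
Mean = α·x_m/(α−1) = 6.6·9.0/5.6 = 10.607.

MAP = 9.000; posterior mean = 10.607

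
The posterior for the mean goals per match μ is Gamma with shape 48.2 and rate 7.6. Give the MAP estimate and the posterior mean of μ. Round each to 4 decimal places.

Mode = (α−1)/β = 47.2/7.6 = 6.2105.
Mean = α/β = 48.2/7.6 = 6.3421.

MAP estimate = 6.2105, posterior mean = 6.3421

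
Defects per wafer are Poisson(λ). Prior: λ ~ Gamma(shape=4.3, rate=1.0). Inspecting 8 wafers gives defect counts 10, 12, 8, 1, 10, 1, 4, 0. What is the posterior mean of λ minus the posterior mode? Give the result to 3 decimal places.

0.111

Σ counts = 46. Posterior: Gamma(shape = 4.3+46 = 50.3, rate = 1.0+8 = 9.0).
Mode = (α−1)/β = 49.3/9.0 = 5.478.
Mean = α/β = 50.3/9.0 = 5.589.
Difference = 5.589 − 5.478 = 0.111.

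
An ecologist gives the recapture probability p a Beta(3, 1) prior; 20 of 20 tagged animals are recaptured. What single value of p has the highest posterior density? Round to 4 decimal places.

Posterior: Beta(3+20, 1+0) = Beta(23, 1).
Since β = 1 ≤ 1 and α > 1, the Beta density is monotone increasing on [0,1]; the mode is at 1.
Mean = 23/(23+1) = 0.9583.
This is the posterior mode — the MAP estimate.

1.0000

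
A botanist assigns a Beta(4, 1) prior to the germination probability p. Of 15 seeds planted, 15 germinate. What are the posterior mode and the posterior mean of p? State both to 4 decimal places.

p_MAP = 1.0000, E[p|data] = 0.9500

Posterior: Beta(4+15, 1+0) = Beta(19, 1).
Since β = 1 ≤ 1 and α > 1, the Beta density is monotone increasing on [0,1]; the mode is at 1.
Mean = 19/(19+1) = 0.9500.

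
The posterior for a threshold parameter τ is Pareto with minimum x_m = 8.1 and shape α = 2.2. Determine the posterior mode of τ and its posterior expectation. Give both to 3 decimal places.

The Pareto density is strictly decreasing on [x_m, ∞), so the mode is x_m = 8.100.
Mean = α·x_m/(α−1) = 2.2·8.1/1.2 = 14.850.

MAP = 8.100; posterior mean = 14.850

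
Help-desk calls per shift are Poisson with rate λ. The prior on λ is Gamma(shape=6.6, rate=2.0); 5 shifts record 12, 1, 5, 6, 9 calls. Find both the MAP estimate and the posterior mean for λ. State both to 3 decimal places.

MAP estimate = 5.514, posterior mean = 5.657

Σ counts = 33. Posterior: Gamma(shape = 6.6+33 = 39.6, rate = 2.0+5 = 7.0).
Mode = (α−1)/β = 38.6/7.0 = 5.514.
Mean = α/β = 39.6/7.0 = 5.657.
The posterior is right-skewed, so the mean exceeds the mode.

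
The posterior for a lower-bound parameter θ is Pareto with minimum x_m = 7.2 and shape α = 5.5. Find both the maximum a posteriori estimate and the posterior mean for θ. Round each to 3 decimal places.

MAP = 7.200, posterior mean = 8.800

The Pareto density is strictly decreasing on [x_m, ∞), so the mode is x_m = 7.200.
Mean = α·x_m/(α−1) = 5.5·7.2/4.5 = 8.800.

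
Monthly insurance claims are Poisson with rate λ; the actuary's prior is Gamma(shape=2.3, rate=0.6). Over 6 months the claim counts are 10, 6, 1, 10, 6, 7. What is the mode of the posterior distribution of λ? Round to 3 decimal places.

Σ counts = 40. Posterior: Gamma(shape = 2.3+40 = 42.3, rate = 0.6+6 = 6.6).
Mode = (α−1)/β = 41.3/6.6 = 6.258.
Mean = α/β = 42.3/6.6 = 6.409.
This is the posterior mode — the MAP estimate.

6.258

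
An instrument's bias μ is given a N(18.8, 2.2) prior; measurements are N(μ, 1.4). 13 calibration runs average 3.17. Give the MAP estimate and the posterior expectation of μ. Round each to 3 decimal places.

Posterior for μ is Normal. Precision-weighted mean: (1/2.2·18.8 + 13/1.4·3.17) / (1/2.2 + 13/1.4) = 3.899.
A Normal posterior is symmetric, so mode = mean.

μ_MAP = 3.899, E[μ|data] = 3.899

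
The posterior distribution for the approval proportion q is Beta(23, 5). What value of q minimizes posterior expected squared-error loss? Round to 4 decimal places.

Mode = (23−1)/(23+5−2) = 22/26 = 0.8462.
Mean = 23/(23+5) = 23/28 = 0.8214.
Squared-error loss ⇒ the optimal estimator is the posterior mean.

0.8214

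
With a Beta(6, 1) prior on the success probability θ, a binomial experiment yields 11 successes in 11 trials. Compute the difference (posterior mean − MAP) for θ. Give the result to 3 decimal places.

Posterior: Beta(6+11, 1+0) = Beta(17, 1).
Since β = 1 ≤ 1 and α > 1, the Beta density is monotone increasing on [0,1]; the mode is at 1.
Mean = 17/(17+1) = 0.944.
Difference = 0.944 − 1.000 = -0.056.

-0.056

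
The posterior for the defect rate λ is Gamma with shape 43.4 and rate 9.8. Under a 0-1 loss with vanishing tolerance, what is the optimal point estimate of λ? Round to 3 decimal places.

Mode = (α−1)/β = 42.4/9.8 = 4.327.
Mean = α/β = 43.4/9.8 = 4.429.
This is the posterior mode — the MAP estimate.

4.327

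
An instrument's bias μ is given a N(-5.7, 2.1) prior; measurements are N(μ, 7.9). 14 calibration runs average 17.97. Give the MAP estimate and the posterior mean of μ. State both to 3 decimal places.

MAP = 12.957, posterior mean = 12.957

Posterior for μ is Normal. Precision-weighted mean: (1/2.1·-5.7 + 14/7.9·17.97) / (1/2.1 + 14/7.9) = 12.957.
A Normal posterior is symmetric, so mode = mean.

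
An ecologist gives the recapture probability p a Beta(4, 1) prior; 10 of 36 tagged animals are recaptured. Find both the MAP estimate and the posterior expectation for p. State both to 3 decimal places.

MAP = 0.333; posterior mean = 0.341

Posterior: Beta(4+10, 1+26) = Beta(14, 27).
Mode = (14−1)/(14+27−2) = 13/39 = 0.333.
Mean = 14/(14+27) = 14/41 = 0.341.
Mean > mode: the posterior has a right tail.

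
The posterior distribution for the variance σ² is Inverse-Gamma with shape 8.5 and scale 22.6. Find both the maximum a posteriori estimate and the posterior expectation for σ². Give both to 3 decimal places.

Mode = β/(α+1) = 22.6/9.5 = 2.379.
Mean = β/(α−1) = 22.6/7.5 = 3.013.

MAP = 2.379, posterior mean = 3.013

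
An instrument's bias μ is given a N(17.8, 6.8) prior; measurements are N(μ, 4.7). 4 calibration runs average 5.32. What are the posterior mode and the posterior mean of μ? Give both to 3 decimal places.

Posterior for μ is Normal. Precision-weighted mean: (1/6.8·17.8 + 4/4.7·5.32) / (1/6.8 + 4/4.7) = 7.159.
A Normal posterior is symmetric, so mode = mean.

MAP = 7.159, posterior mean = 7.159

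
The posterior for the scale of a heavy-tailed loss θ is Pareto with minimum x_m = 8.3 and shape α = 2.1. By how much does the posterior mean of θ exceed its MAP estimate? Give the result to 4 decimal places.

7.5455

The Pareto density is strictly decreasing on [x_m, ∞), so the mode is x_m = 8.3000.
Mean = α·x_m/(α−1) = 2.1·8.3/1.1 = 15.8455.
Difference = 15.8455 − 8.3000 = 7.5455.
The posterior is right-skewed, so the mean exceeds the mode.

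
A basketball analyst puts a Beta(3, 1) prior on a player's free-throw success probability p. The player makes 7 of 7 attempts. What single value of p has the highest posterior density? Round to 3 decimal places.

1.000

Posterior: Beta(3+7, 1+0) = Beta(10, 1).
Since β = 1 ≤ 1 and α > 1, the Beta density is monotone increasing on [0,1]; the mode is at 1.
Mean = 10/(10+1) = 0.909.
This is the posterior mode — the MAP estimate.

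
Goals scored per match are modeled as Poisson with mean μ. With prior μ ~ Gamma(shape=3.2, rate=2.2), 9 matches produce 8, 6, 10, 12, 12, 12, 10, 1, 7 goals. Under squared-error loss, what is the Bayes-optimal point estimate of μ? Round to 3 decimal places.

7.250

Σ counts = 78. Posterior: Gamma(shape = 3.2+78 = 81.2, rate = 2.2+9 = 11.2).
Mode = (α−1)/β = 80.2/11.2 = 7.161.
Mean = α/β = 81.2/11.2 = 7.250.
Squared-error loss ⇒ the optimal estimator is the posterior mean.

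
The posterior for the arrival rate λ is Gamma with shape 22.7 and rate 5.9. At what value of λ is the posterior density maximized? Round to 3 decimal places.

Mode = (α−1)/β = 21.7/5.9 = 3.678.
Mean = α/β = 22.7/5.9 = 3.847.
This is the posterior mode — the MAP estimate.

3.678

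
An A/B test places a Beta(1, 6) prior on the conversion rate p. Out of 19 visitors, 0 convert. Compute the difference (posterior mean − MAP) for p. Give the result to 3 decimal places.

Posterior: Beta(1+0, 6+19) = Beta(1, 25).
Since α = 1 ≤ 1 and β > 1, the Beta density is monotone decreasing on [0,1]; the mode is at 0.
Mean = 1/(1+25) = 0.038.
Difference = 0.038 − 0.000 = 0.038.
Mean > mode: the posterior has a right tail.

0.038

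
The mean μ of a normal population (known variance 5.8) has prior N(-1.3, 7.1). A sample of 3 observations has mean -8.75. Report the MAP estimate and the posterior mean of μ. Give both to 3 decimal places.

Posterior for μ is Normal. Precision-weighted mean: (1/7.1·-1.3 + 3/5.8·-8.75) / (1/7.1 + 3/5.8) = -7.156.
A Normal posterior is symmetric, so mode = mean.

MAP: -7.156. Posterior mean: -7.156.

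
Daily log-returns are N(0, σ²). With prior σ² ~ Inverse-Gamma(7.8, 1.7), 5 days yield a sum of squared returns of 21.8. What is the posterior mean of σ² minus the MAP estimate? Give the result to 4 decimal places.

Posterior: Inverse-Gamma(shape = 7.8+5/2 = 10.3, scale = 1.7+21.8/2 = 12.6).
Mode = β/(α+1) = 12.6/11.3 = 1.1150.
Mean = β/(α−1) = 12.6/9.3 = 1.3548.
Difference = 1.3548 − 1.1150 = 0.2398.

0.2398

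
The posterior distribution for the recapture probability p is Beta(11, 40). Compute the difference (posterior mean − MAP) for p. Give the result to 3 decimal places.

Mode = (11−1)/(11+40−2) = 10/49 = 0.204.
Mean = 11/(11+40) = 11/51 = 0.216.
Difference = 0.216 − 0.204 = 0.012.
Right-skewed posterior ⇒ mode < mean.

0.012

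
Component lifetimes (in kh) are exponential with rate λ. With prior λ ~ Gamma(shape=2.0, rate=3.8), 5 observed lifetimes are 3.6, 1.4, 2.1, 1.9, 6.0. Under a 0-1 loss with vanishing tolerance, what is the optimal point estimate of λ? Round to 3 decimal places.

Σ times = 15.0. Posterior: Gamma(shape = 2.0+5 = 7.0, rate = 3.8+15.0 = 18.8).
Mode = (α−1)/β = 6.0/18.8 = 0.319.
Mean = α/β = 7.0/18.8 = 0.372.
This is the posterior mode — the MAP estimate.

0.319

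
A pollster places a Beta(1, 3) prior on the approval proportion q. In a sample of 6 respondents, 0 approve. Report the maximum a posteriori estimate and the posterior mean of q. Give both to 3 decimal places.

Posterior: Beta(1+0, 3+6) = Beta(1, 9).
Since α = 1 ≤ 1 and β > 1, the Beta density is monotone decreasing on [0,1]; the mode is at 0.
Mean = 1/(1+9) = 0.100.
The mean is pulled above the mode by the posterior's right skew.

MAP = 0.000, posterior mean = 0.100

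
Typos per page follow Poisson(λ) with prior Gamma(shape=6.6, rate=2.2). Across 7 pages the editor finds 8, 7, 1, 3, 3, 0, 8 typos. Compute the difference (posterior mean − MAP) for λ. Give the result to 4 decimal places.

0.1087

Σ counts = 30. Posterior: Gamma(shape = 6.6+30 = 36.6, rate = 2.2+7 = 9.2).
Mode = (α−1)/β = 35.6/9.2 = 3.8696.
Mean = α/β = 36.6/9.2 = 3.9783.
Difference = 3.9783 − 3.8696 = 0.1087.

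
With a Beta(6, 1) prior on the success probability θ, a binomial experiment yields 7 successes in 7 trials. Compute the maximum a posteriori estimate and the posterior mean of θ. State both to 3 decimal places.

Posterior: Beta(6+7, 1+0) = Beta(13, 1).
Since β = 1 ≤ 1 and α > 1, the Beta density is monotone increasing on [0,1]; the mode is at 1.
Mean = 13/(13+1) = 0.929.
Left-skewed posterior ⇒ mean < mode.

θ_MAP = 1.000, E[θ|data] = 0.929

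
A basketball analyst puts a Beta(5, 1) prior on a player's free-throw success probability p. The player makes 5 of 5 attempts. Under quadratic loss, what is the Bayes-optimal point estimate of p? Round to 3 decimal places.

0.909

Posterior: Beta(5+5, 1+0) = Beta(10, 1).
Since β = 1 ≤ 1 and α > 1, the Beta density is monotone increasing on [0,1]; the mode is at 1.
Mean = 10/(10+1) = 0.909.
Quadratic loss ⇒ the optimal estimator is the posterior mean.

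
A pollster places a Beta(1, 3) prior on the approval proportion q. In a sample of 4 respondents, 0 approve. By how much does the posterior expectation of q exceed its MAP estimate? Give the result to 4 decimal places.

Posterior: Beta(1+0, 3+4) = Beta(1, 7).
Since α = 1 ≤ 1 and β > 1, the Beta density is monotone decreasing on [0,1]; the mode is at 0.
Mean = 1/(1+7) = 0.1250.
Difference = 0.1250 − 0.0000 = 0.1250.
The mean is pulled above the mode by the posterior's right skew.

0.1250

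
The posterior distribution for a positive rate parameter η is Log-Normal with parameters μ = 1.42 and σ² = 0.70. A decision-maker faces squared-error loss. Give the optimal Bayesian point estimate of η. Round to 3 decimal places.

Mode = exp(μ − σ²) = exp(0.72) = 2.054.
Mean = exp(μ + σ²/2) = exp(1.770) = 5.871.
Squared-error loss ⇒ the optimal estimator is the posterior mean.

5.871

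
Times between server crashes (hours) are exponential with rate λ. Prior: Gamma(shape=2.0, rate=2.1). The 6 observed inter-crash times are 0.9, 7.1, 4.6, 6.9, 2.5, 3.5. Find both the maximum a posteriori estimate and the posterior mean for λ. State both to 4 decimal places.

Σ times = 25.5. Posterior: Gamma(shape = 2.0+6 = 8.0, rate = 2.1+25.5 = 27.6).
Mode = (α−1)/β = 7.0/27.6 = 0.2536.
Mean = α/β = 8.0/27.6 = 0.2899.
The posterior is right-skewed, so the mean exceeds the mode.

MAP = 0.2536; posterior mean = 0.2899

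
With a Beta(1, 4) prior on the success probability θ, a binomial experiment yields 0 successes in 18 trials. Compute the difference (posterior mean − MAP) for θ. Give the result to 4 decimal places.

Posterior: Beta(1+0, 4+18) = Beta(1, 22).
Since α = 1 ≤ 1 and β > 1, the Beta density is monotone decreasing on [0,1]; the mode is at 0.
Mean = 1/(1+22) = 0.0435.
Difference = 0.0435 − 0.0000 = 0.0435.

0.0435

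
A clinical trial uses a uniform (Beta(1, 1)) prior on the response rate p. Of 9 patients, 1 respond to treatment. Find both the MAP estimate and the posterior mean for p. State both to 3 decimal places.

Posterior: Beta(1+1, 1+8) = Beta(2, 9).
Mode = (2−1)/(2+9−2) = 1/9 = 0.111.
With a flat prior the MAP equals the MLE, 1/9.
Mean = 2/(2+9) = 2/11 = 0.182.
Mean > mode: the posterior has a right tail.

p_MAP = 0.111, E[p|data] = 0.182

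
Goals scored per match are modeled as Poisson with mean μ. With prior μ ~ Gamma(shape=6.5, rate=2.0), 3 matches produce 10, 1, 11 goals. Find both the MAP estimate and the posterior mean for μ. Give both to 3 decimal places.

Σ counts = 22. Posterior: Gamma(shape = 6.5+22 = 28.5, rate = 2.0+3 = 5.0).
Mode = (α−1)/β = 27.5/5.0 = 5.500.
Mean = α/β = 28.5/5.0 = 5.700.
The mean is pulled above the mode by the posterior's right skew.

μ_MAP = 5.500, E[μ|data] = 5.700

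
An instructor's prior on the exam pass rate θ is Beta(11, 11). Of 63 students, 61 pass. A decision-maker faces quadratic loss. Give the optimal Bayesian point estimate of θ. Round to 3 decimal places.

Posterior: Beta(11+61, 11+2) = Beta(72, 13).
Mode = (72−1)/(72+13−2) = 71/83 = 0.855.
Mean = 72/(72+13) = 72/85 = 0.847.
Quadratic loss ⇒ the optimal estimator is the posterior mean.

0.847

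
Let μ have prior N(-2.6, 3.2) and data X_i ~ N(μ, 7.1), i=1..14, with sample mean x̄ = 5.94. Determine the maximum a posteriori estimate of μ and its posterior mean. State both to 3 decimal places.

MAP = 4.772, posterior mean = 4.772

Posterior for μ is Normal. Precision-weighted mean: (1/3.2·-2.6 + 14/7.1·5.94) / (1/3.2 + 14/7.1) = 4.772.
A Normal posterior is symmetric, so mode = mean.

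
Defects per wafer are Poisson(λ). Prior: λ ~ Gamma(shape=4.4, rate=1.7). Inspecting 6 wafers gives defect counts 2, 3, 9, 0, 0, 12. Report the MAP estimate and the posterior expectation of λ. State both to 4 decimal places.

Σ counts = 26. Posterior: Gamma(shape = 4.4+26 = 30.4, rate = 1.7+6 = 7.7).
Mode = (α−1)/β = 29.4/7.7 = 3.8182.
Mean = α/β = 30.4/7.7 = 3.9481.

λ_MAP = 3.8182, E[λ|data] = 3.9481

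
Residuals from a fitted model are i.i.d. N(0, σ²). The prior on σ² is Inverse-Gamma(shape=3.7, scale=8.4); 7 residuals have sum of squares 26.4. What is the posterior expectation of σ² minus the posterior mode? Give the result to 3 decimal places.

0.850

Posterior: Inverse-Gamma(shape = 3.7+7/2 = 7.2, scale = 8.4+26.4/2 = 21.6).
Mode = β/(α+1) = 21.6/8.2 = 2.634.
Mean = β/(α−1) = 21.6/6.2 = 3.484.
Difference = 3.484 − 2.634 = 0.850.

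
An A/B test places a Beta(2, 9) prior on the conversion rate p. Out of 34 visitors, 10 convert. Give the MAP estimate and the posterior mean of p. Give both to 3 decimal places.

MAP = 0.256, posterior mean = 0.267

Posterior: Beta(2+10, 9+24) = Beta(12, 33).
Mode = (12−1)/(12+33−2) = 11/43 = 0.256.
Mean = 12/(12+33) = 12/45 = 0.267.
Right-skewed posterior ⇒ mode < mean.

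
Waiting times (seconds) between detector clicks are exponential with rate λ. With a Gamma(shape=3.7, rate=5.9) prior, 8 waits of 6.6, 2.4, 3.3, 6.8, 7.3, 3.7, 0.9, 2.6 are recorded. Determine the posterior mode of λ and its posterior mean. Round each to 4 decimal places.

MAP = 0.2709, posterior mean = 0.2962

Σ times = 33.6. Posterior: Gamma(shape = 3.7+8 = 11.7, rate = 5.9+33.6 = 39.5).
Mode = (α−1)/β = 10.7/39.5 = 0.2709.
Mean = α/β = 11.7/39.5 = 0.2962.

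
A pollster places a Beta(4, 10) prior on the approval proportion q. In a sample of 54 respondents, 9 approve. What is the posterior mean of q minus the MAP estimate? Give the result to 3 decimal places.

0.009

Posterior: Beta(4+9, 10+45) = Beta(13, 55).
Mode = (13−1)/(13+55−2) = 12/66 = 0.182.
Mean = 13/(13+55) = 13/68 = 0.191.
Difference = 0.191 − 0.182 = 0.009.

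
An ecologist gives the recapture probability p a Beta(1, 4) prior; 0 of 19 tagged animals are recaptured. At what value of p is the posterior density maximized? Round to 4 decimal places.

Posterior: Beta(1+0, 4+19) = Beta(1, 23).
Since α = 1 ≤ 1 and β > 1, the Beta density is monotone decreasing on [0,1]; the mode is at 0.
Mean = 1/(1+23) = 0.0417.
This is the posterior mode — the MAP estimate.

0.0000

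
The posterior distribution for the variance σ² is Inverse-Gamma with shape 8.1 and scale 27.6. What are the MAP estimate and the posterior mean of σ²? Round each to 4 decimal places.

Mode = β/(α+1) = 27.6/9.1 = 3.0330.
Mean = β/(α−1) = 27.6/7.1 = 3.8873.

MAP = 3.0330; posterior mean = 3.8873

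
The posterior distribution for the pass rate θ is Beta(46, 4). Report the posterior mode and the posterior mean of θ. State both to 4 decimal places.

Mode = (46−1)/(46+4−2) = 45/48 = 0.9375.
Mean = 46/(46+4) = 46/50 = 0.9200.
Left-skewed posterior ⇒ mean < mode.

MAP: 0.9375. Posterior mean: 0.9200.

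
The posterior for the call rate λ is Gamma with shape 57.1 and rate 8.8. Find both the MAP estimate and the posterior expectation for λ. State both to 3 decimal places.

Mode = (α−1)/β = 56.1/8.8 = 6.375.
Mean = α/β = 57.1/8.8 = 6.489.

λ_MAP = 6.375, E[λ|data] = 6.489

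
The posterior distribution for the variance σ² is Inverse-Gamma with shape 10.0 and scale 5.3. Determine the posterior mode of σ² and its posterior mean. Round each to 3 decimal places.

σ²_MAP = 0.482, E[σ²|data] = 0.589

Mode = β/(α+1) = 5.3/11.0 = 0.482.
Mean = β/(α−1) = 5.3/9.0 = 0.589.
The mean is pulled above the mode by the posterior's right skew.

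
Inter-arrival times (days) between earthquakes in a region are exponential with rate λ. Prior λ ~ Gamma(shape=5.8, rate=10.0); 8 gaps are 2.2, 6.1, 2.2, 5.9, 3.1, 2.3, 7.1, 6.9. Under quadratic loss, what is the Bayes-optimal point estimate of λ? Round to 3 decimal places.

0.301

Σ times = 35.8. Posterior: Gamma(shape = 5.8+8 = 13.8, rate = 10.0+35.8 = 45.8).
Mode = (α−1)/β = 12.8/45.8 = 0.279.
Mean = α/β = 13.8/45.8 = 0.301.
Quadratic loss ⇒ the optimal estimator is the posterior mean.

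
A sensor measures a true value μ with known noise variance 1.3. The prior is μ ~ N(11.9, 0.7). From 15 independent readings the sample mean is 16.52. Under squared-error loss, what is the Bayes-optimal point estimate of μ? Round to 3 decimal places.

16.011

Posterior for μ is Normal. Precision-weighted mean: (1/0.7·11.9 + 15/1.3·16.52) / (1/0.7 + 15/1.3) = 16.011.
A Normal posterior is symmetric, so mode = mean.
Squared-error loss ⇒ the optimal estimator is the posterior mean.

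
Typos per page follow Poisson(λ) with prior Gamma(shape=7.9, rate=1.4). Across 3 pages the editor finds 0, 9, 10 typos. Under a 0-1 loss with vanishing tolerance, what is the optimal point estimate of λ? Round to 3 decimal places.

Σ counts = 19. Posterior: Gamma(shape = 7.9+19 = 26.9, rate = 1.4+3 = 4.4).
Mode = (α−1)/β = 25.9/4.4 = 5.886.
Mean = α/β = 26.9/4.4 = 6.114.
This is the posterior mode — the MAP estimate.

5.886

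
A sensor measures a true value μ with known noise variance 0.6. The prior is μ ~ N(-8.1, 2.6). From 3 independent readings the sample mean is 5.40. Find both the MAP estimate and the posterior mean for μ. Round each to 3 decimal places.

Posterior for μ is Normal. Precision-weighted mean: (1/2.6·-8.1 + 3/0.6·5.40) / (1/2.6 + 3/0.6) = 4.436.
A Normal posterior is symmetric, so mode = mean.

μ_MAP = 4.436, E[μ|data] = 4.436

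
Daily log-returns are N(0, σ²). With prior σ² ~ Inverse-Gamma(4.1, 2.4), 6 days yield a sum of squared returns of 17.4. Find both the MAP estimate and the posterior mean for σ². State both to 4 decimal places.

Posterior: Inverse-Gamma(shape = 4.1+6/2 = 7.1, scale = 2.4+17.4/2 = 11.1).
Mode = β/(α+1) = 11.1/8.1 = 1.3704.
Mean = β/(α−1) = 11.1/6.1 = 1.8197.
Right-skewed posterior ⇒ mode < mean.

MAP: 1.3704. Posterior mean: 1.8197.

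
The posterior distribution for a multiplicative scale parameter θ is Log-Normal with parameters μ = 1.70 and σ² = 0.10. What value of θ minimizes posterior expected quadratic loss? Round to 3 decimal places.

Mode = exp(μ − σ²) = exp(1.60) = 4.953.
Mean = exp(μ + σ²/2) = exp(1.750) = 5.755.
Quadratic loss ⇒ the optimal estimator is the posterior mean.

5.755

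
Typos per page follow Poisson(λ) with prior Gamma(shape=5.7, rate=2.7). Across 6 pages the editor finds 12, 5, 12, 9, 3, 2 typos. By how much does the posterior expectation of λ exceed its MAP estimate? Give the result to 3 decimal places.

Σ counts = 43. Posterior: Gamma(shape = 5.7+43 = 48.7, rate = 2.7+6 = 8.7).
Mode = (α−1)/β = 47.7/8.7 = 5.483.
Mean = α/β = 48.7/8.7 = 5.598.
Difference = 5.598 − 5.483 = 0.115.

0.115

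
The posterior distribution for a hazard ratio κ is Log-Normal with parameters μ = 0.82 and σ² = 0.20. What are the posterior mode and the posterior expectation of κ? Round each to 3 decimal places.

Mode = exp(μ − σ²) = exp(0.62) = 1.859.
Mean = exp(μ + σ²/2) = exp(0.920) = 2.509.

MAP = 1.859, posterior mean = 2.509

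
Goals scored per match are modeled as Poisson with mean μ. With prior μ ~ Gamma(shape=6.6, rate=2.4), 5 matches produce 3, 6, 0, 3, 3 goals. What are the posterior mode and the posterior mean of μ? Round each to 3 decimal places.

Σ counts = 15. Posterior: Gamma(shape = 6.6+15 = 21.6, rate = 2.4+5 = 7.4).
Mode = (α−1)/β = 20.6/7.4 = 2.784.
Mean = α/β = 21.6/7.4 = 2.919.
Mean > mode: the posterior has a right tail.

MAP = 2.784, posterior mean = 2.919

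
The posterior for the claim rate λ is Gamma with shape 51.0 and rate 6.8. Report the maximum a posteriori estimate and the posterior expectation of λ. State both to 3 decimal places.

Mode = (α−1)/β = 50.0/6.8 = 7.353.
Mean = α/β = 51.0/6.8 = 7.500.

λ_MAP = 7.353, E[λ|data] = 7.500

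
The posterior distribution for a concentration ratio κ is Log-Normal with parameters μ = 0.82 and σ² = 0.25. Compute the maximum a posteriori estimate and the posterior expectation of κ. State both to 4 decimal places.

Mode = exp(μ − σ²) = exp(0.57) = 1.7683.
Mean = exp(μ + σ²/2) = exp(0.945) = 2.5728.
Right-skewed posterior ⇒ mode < mean.

MAP = 1.7683; posterior mean = 2.5728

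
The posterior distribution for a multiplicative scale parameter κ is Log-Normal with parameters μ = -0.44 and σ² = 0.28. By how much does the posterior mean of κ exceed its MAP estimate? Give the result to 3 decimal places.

Mode = exp(μ − σ²) = exp(-0.72) = 0.487.
Mean = exp(μ + σ²/2) = exp(-0.300) = 0.741.
Difference = 0.741 − 0.487 = 0.254.

0.254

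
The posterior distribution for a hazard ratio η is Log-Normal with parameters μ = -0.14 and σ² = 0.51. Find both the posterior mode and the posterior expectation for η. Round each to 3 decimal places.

Mode = exp(μ − σ²) = exp(-0.65) = 0.522.
Mean = exp(μ + σ²/2) = exp(0.115) = 1.122.

MAP = 0.522, posterior mean = 1.122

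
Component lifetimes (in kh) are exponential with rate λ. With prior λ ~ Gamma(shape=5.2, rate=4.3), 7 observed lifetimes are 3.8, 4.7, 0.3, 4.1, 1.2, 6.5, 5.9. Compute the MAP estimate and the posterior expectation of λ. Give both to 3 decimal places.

MAP: 0.364. Posterior mean: 0.396.

Σ times = 26.5. Posterior: Gamma(shape = 5.2+7 = 12.2, rate = 4.3+26.5 = 30.8).
Mode = (α−1)/β = 11.2/30.8 = 0.364.
Mean = α/β = 12.2/30.8 = 0.396.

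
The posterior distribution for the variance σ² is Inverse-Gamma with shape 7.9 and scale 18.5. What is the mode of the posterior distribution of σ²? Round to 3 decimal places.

Mode = β/(α+1) = 18.5/8.9 = 2.079.
Mean = β/(α−1) = 18.5/6.9 = 2.681.
This is the posterior mode — the MAP estimate.

2.079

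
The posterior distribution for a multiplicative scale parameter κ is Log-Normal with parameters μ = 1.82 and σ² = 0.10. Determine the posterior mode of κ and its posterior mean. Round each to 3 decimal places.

posterior mode = 5.585, posterior mean = 6.488

Mode = exp(μ − σ²) = exp(1.72) = 5.585.
Mean = exp(μ + σ²/2) = exp(1.870) = 6.488.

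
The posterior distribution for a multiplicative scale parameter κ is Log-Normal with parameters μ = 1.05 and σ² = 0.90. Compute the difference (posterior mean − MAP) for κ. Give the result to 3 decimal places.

3.320

Mode = exp(μ − σ²) = exp(0.15) = 1.162.
Mean = exp(μ + σ²/2) = exp(1.500) = 4.482.
Difference = 4.482 − 1.162 = 3.320.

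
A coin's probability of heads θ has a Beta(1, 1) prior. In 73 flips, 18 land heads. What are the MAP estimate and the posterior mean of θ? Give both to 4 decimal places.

Posterior: Beta(1+18, 1+55) = Beta(19, 56).
Mode = (19−1)/(19+56−2) = 18/73 = 0.2466.
With a flat prior the MAP equals the MLE, 18/73.
Mean = 19/(19+56) = 19/75 = 0.2533.
The mean is pulled above the mode by the posterior's right skew.

MAP estimate = 0.2466, posterior mean = 0.2533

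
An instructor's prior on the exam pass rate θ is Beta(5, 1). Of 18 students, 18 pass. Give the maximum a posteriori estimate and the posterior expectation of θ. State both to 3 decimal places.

θ_MAP = 1.000, E[θ|data] = 0.958

Posterior: Beta(5+18, 1+0) = Beta(23, 1).
Since β = 1 ≤ 1 and α > 1, the Beta density is monotone increasing on [0,1]; the mode is at 1.
Mean = 23/(23+1) = 0.958.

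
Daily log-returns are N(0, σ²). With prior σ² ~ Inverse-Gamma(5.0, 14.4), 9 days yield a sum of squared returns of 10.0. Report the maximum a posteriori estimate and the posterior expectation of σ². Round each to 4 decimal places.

MAP: 1.8476. Posterior mean: 2.2824.

Posterior: Inverse-Gamma(shape = 5.0+9/2 = 9.5, scale = 14.4+10.0/2 = 19.4).
Mode = β/(α+1) = 19.4/10.5 = 1.8476.
Mean = β/(α−1) = 19.4/8.5 = 2.2824.
The mean is pulled above the mode by the posterior's right skew.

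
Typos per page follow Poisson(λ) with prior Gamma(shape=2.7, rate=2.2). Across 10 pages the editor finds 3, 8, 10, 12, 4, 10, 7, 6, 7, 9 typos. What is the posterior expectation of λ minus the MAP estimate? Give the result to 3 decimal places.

0.082

Σ counts = 76. Posterior: Gamma(shape = 2.7+76 = 78.7, rate = 2.2+10 = 12.2).
Mode = (α−1)/β = 77.7/12.2 = 6.369.
Mean = α/β = 78.7/12.2 = 6.451.
Difference = 6.451 − 6.369 = 0.082.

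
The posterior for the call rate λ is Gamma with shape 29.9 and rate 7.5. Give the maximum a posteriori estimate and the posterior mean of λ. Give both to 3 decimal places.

Mode = (α−1)/β = 28.9/7.5 = 3.853.
Mean = α/β = 29.9/7.5 = 3.987.
The posterior is right-skewed, so the mean exceeds the mode.

MAP = 3.853, posterior mean = 3.987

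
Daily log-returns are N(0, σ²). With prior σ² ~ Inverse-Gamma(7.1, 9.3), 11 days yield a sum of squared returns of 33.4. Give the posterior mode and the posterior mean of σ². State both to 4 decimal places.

Posterior: Inverse-Gamma(shape = 7.1+11/2 = 12.6, scale = 9.3+33.4/2 = 26.0).
Mode = β/(α+1) = 26.0/13.6 = 1.9118.
Mean = β/(α−1) = 26.0/11.6 = 2.2414.

MAP = 1.9118, posterior mean = 2.2414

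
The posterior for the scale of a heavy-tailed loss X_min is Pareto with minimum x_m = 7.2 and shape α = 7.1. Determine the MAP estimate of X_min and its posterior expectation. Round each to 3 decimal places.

MAP = 7.200; posterior mean = 8.380

The Pareto density is strictly decreasing on [x_m, ∞), so the mode is x_m = 7.200.
Mean = α·x_m/(α−1) = 7.1·7.2/6.1 = 8.380.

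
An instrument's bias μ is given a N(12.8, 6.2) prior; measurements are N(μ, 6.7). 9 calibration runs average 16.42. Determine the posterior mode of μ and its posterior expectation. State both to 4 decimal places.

Posterior for μ is Normal. Precision-weighted mean: (1/6.2·12.8 + 9/6.7·16.42) / (1/6.2 + 9/6.7) = 16.0319.
A Normal posterior is symmetric, so mode = mean.

μ_MAP = 16.0319, E[μ|data] = 16.0319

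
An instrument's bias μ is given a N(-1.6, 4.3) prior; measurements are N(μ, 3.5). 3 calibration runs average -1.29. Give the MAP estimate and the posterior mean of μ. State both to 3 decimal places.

Posterior for μ is Normal. Precision-weighted mean: (1/4.3·-1.6 + 3/3.5·-1.29) / (1/4.3 + 3/3.5) = -1.356.
A Normal posterior is symmetric, so mode = mean.

MAP = -1.356, posterior mean = -1.356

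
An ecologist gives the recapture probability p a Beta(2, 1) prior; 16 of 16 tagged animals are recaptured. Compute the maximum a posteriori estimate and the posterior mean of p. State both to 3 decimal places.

Posterior: Beta(2+16, 1+0) = Beta(18, 1).
Since β = 1 ≤ 1 and α > 1, the Beta density is monotone increasing on [0,1]; the mode is at 1.
Mean = 18/(18+1) = 0.947.

MAP = 1.000; posterior mean = 0.947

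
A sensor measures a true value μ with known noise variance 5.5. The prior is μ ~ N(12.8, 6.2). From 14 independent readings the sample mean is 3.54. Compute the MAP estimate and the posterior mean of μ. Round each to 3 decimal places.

μ_MAP = 4.092, E[μ|data] = 4.092

Posterior for μ is Normal. Precision-weighted mean: (1/6.2·12.8 + 14/5.5·3.54) / (1/6.2 + 14/5.5) = 4.092.
A Normal posterior is symmetric, so mode = mean.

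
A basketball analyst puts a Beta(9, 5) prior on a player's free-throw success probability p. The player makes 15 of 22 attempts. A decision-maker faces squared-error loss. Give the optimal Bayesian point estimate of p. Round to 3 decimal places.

Posterior: Beta(9+15, 5+7) = Beta(24, 12).
Mode = (24−1)/(24+12−2) = 23/34 = 0.676.
Mean = 24/(24+12) = 24/36 = 0.667.
Squared-error loss ⇒ the optimal estimator is the posterior mean.

0.667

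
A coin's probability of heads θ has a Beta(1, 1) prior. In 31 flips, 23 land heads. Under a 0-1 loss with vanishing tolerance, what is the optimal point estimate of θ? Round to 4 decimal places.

Posterior: Beta(1+23, 1+8) = Beta(24, 9).
Mode = (24−1)/(24+9−2) = 23/31 = 0.7419.
With a flat prior the MAP equals the MLE, 23/31.
Mean = 24/(24+9) = 24/33 = 0.7273.
This is the posterior mode — the MAP estimate.

0.7419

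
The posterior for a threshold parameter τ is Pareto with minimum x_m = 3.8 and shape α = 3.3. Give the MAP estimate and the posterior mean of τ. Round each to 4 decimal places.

MAP estimate = 3.8000, posterior mean = 5.4522

The Pareto density is strictly decreasing on [x_m, ∞), so the mode is x_m = 3.8000.
Mean = α·x_m/(α−1) = 3.3·3.8/2.3 = 5.4522.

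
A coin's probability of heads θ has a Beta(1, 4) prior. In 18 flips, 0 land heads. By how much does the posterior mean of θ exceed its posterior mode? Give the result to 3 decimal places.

Posterior: Beta(1+0, 4+18) = Beta(1, 22).
Since α = 1 ≤ 1 and β > 1, the Beta density is monotone decreasing on [0,1]; the mode is at 0.
Mean = 1/(1+22) = 0.043.
Difference = 0.043 − 0.000 = 0.043.
Mean > mode: the posterior has a right tail.

0.043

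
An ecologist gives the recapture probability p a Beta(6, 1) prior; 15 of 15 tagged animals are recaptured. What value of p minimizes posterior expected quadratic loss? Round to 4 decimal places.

Posterior: Beta(6+15, 1+0) = Beta(21, 1).
Since β = 1 ≤ 1 and α > 1, the Beta density is monotone increasing on [0,1]; the mode is at 1.
Mean = 21/(21+1) = 0.9545.
Quadratic loss ⇒ the optimal estimator is the posterior mean.

0.9545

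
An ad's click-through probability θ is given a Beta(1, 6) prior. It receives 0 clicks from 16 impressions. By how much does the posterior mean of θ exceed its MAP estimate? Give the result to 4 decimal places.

Posterior: Beta(1+0, 6+16) = Beta(1, 22).
Since α = 1 ≤ 1 and β > 1, the Beta density is monotone decreasing on [0,1]; the mode is at 0.
Mean = 1/(1+22) = 0.0435.
Difference = 0.0435 − 0.0000 = 0.0435.
Right-skewed posterior ⇒ mode < mean.

0.0435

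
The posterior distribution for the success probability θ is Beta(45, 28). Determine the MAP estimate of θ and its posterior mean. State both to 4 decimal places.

Mode = (45−1)/(45+28−2) = 44/71 = 0.6197.
Mean = 45/(45+28) = 45/73 = 0.6164.

MAP estimate = 0.6197, posterior mean = 0.6164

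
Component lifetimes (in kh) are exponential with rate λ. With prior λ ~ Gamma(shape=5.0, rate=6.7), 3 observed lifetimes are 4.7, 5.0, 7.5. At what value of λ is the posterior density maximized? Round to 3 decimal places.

Σ times = 17.2. Posterior: Gamma(shape = 5.0+3 = 8.0, rate = 6.7+17.2 = 23.9).
Mode = (α−1)/β = 7.0/23.9 = 0.293.
Mean = α/β = 8.0/23.9 = 0.335.
This is the posterior mode — the MAP estimate.

0.293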